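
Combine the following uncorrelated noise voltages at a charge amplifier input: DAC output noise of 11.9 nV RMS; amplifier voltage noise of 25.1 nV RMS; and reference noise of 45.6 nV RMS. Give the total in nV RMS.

Uncorrelated sources add in power (mean-square): V_tot = √(ΣV_i²)
V_tot = √[(1.19×10⁻⁸)² + (2.51×10⁻⁸)² + (4.56×10⁻⁸)²] = 5.34×10⁻⁸ V = 53.4 nV

53.4 nV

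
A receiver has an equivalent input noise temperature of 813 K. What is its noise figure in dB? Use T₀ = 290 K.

F = 1 + T_e/T₀ = 1 + 813/290 = 3.80345
NF = 10 log₁₀(3.80345) = 5.80 dB

5.80 dB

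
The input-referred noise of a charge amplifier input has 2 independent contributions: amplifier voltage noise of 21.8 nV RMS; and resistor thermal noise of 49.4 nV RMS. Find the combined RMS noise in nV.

Uncorrelated sources add in power (mean-square): V_tot = √(ΣV_i²)
V_tot = √[(2.18×10⁻⁸)² + (4.94×10⁻⁸)²] = 5.40×10⁻⁸ V = 54.0 nV

54.0 nV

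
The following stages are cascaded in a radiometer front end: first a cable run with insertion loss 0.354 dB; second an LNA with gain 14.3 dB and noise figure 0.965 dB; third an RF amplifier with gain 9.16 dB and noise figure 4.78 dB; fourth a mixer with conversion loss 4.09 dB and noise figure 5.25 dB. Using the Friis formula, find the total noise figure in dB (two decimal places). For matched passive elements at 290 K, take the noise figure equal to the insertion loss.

1.61 dB

Convert to linear (a loss of L dB is a gain of −L dB): F_i = 10^(NF_i/10), G_i = 10^(G_i,dB/10)
  Stage 1: F_1 = 10^(0.354/10) = 1.085, G_1 = 10^(−0.354/10) = 0.9217
  Stage 2: F_2 = 10^(0.965/10) = 1.249, G_2 = 10^(14.3/10) = 26.92
  Stage 3: F_3 = 10^(4.78/10) = 3.006, G_3 = 10^(9.16/10) = 8.241
  Stage 4: F_4 = 10^(5.25/10) = 3.350, G_4 = 10^(−4.09/10) = 0.3899
Friis cascade:
  F = 1.085 + (1.249 − 1)/0.9217 + (3.006 − 1)/24.81 + (3.350 − 1)/204.5 = 1.447
NF = 10 log₁₀(1.447) = 1.61 dB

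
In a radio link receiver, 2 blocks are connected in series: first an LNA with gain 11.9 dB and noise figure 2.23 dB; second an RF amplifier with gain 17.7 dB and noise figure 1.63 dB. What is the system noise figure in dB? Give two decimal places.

Convert to linear (a loss of L dB is a gain of −L dB): F_i = 10^(NF_i/10), G_i = 10^(G_i,dB/10)
  Stage 1: F_1 = 10^(2.23/10) = 1.671, G_1 = 10^(11.9/10) = 15.49
  Stage 2: F_2 = 10^(1.63/10) = 1.455, G_2 = 10^(17.7/10) = 58.88
Friis cascade:
  F = 1.671 + (1.455 − 1)/15.49 = 1.700
NF = 10 log₁₀(1.700) = 2.31 dB

2.31 dB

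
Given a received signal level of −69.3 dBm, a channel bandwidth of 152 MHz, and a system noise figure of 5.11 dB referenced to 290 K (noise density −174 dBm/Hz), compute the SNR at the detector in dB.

Noise floor: N = −174 + 10 log₁₀(B) + NF
10 log₁₀(1.52×10⁸) = 81.82 dB
N = −174 + 81.82 + 5.11 = −87.07 dBm
SNR = P_sig − N = −69.3 − (−87.07) = 17.77 dB → 17.8 dB

17.8 dB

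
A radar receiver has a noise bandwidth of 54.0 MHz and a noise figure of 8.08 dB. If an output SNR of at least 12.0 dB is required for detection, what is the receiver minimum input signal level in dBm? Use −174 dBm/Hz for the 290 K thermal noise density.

−76.6 dBm

Sensitivity = −174 + 10 log₁₀(B) + NF + SNR_min
= −174 + 77.32 + 8.08 + 12.0
= −76.60 dBm → −76.6 dBm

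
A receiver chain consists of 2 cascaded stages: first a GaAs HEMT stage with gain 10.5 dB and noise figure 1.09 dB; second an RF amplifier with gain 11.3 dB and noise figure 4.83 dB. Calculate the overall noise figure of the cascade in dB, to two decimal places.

1.66 dB

Convert to linear (a loss of L dB is a gain of −L dB): F_i = 10^(NF_i/10), G_i = 10^(G_i,dB/10)
  Stage 1: F_1 = 10^(1.09/10) = 1.285, G_1 = 10^(10.5/10) = 11.22
  Stage 2: F_2 = 10^(4.83/10) = 3.041, G_2 = 10^(11.3/10) = 13.49
Friis cascade:
  F = 1.285 + (3.041 − 1)/11.22 = 1.467
NF = 10 log₁₀(1.467) = 1.66 dB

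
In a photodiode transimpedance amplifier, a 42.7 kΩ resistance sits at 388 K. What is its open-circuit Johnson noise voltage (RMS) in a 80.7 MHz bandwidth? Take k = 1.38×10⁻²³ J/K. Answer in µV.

272 µV

V_n = √(4kTRB)
4kTRB = 4 × 1.38×10⁻²³ × 388 × 4.27×10⁴ × 8.07×10⁷ = 7.38×10⁻⁸ V²
V_n = √(7.38×10⁻⁸) = 2.72×10⁻⁴ V = 272 µV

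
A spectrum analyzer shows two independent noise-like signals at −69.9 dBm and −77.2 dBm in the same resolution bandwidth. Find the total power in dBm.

−69.2 dBm

Convert to linear, add, convert back:
P₁ = 1.02×10⁻¹⁰ W, P₂ = 1.91×10⁻¹¹ W
P_tot = 1.21×10⁻¹⁰ W → 10 log₁₀(P_tot / 10⁻³) = −69.2 dBm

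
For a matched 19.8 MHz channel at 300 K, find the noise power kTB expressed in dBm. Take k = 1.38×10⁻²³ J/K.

−100.9 dBm

P_n = kTB = 1.38×10⁻²³ × 300 × 1.98×10⁷ = 8.20×10⁻¹⁴ W
In dBm: 10 log₁₀(8.20×10⁻¹⁴ / 10⁻³) = −100.9 dBm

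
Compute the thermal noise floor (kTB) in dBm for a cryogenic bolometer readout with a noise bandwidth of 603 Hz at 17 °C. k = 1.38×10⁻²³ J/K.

−146.2 dBm

T = 17 °C + 273.15 = 290.15 K
P_n = kTB = 1.38×10⁻²³ × 290.15 × 6.03×10² = 2.41×10⁻¹⁸ W
In dBm: 10 log₁₀(2.41×10⁻¹⁸ / 10⁻³) = −146.2 dBm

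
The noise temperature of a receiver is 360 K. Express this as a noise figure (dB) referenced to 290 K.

3.51 dB

F = 1 + T_e/T₀ = 1 + 360/290 = 2.24138
NF = 10 log₁₀(2.24138) = 3.51 dB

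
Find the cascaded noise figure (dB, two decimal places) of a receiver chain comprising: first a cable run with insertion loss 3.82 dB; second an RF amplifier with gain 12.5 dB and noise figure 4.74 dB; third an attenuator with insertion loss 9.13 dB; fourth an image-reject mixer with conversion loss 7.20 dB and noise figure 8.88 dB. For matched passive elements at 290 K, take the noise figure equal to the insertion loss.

11.93 dB

Convert to linear (a loss of L dB is a gain of −L dB): F_i = 10^(NF_i/10), G_i = 10^(G_i,dB/10)
  Stage 1: F_1 = 10^(3.82/10) = 2.410, G_1 = 10^(−3.82/10) = 0.4150
  Stage 2: F_2 = 10^(4.74/10) = 2.979, G_2 = 10^(12.5/10) = 17.78
  Stage 3: F_3 = 10^(9.13/10) = 8.185, G_3 = 10^(−9.13/10) = 0.1222
  Stage 4: F_4 = 10^(8.88/10) = 7.727, G_4 = 10^(−7.20/10) = 0.1905
Friis cascade:
  F = 2.410 + (2.979 − 1)/0.4150 + (8.185 − 1)/7.379 + (7.727 − 1)/0.9016 = 15.61
NF = 10 log₁₀(15.61) = 11.93 dB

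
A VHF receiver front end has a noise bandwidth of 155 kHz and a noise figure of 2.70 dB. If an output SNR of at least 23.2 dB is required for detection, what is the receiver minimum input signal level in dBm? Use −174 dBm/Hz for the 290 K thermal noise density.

−96.2 dBm

Sensitivity = −174 + 10 log₁₀(B) + NF + SNR_min
= −174 + 51.9 + 2.70 + 23.2
= −96.20 dBm → −96.2 dBm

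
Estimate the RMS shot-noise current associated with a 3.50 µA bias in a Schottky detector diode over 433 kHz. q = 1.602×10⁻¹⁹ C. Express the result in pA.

I_n = √(2qI·B)
2qI·B = 2 × 1.602×10⁻¹⁹ × 3.50×10⁻⁶ × 4.33×10⁵ = 4.86×10⁻¹⁹ A²
I_n = √(4.86×10⁻¹⁹) = 6.97×10⁻¹⁰ A = 697 pA

697 pA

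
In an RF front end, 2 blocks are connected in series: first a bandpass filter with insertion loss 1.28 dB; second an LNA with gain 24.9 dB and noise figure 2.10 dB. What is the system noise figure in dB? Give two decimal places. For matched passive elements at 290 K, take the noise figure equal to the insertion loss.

3.38 dB

Convert to linear (a loss of L dB is a gain of −L dB): F_i = 10^(NF_i/10), G_i = 10^(G_i,dB/10)
  Stage 1: F_1 = 10^(1.28/10) = 1.343, G_1 = 10^(−1.28/10) = 0.7447
  Stage 2: F_2 = 10^(2.10/10) = 1.622, G_2 = 10^(24.9/10) = 309.0
Friis cascade:
  F = 1.343 + (1.622 − 1)/0.7447 = 2.178
NF = 10 log₁₀(2.178) = 3.38 dB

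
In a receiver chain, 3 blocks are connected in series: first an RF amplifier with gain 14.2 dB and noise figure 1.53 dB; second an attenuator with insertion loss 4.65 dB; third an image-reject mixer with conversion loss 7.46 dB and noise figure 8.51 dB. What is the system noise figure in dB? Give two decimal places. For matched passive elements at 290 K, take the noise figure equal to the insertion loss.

3.37 dB

Convert to linear (a loss of L dB is a gain of −L dB): F_i = 10^(NF_i/10), G_i = 10^(G_i,dB/10)
  Stage 1: F_1 = 10^(1.53/10) = 1.422, G_1 = 10^(14.2/10) = 26.30
  Stage 2: F_2 = 10^(4.65/10) = 2.917, G_2 = 10^(−4.65/10) = 0.3428
  Stage 3: F_3 = 10^(8.51/10) = 7.096, G_3 = 10^(−7.46/10) = 0.1795
Friis cascade:
  F = 1.422 + (2.917 − 1)/26.30 + (7.096 − 1)/9.016 = 2.171
NF = 10 log₁₀(2.171) = 3.37 dB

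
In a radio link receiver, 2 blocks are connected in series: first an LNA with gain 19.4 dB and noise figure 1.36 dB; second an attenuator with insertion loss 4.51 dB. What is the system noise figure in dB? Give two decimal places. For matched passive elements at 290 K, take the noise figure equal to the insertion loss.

1.43 dB

Convert to linear (a loss of L dB is a gain of −L dB): F_i = 10^(NF_i/10), G_i = 10^(G_i,dB/10)
  Stage 1: F_1 = 10^(1.36/10) = 1.368, G_1 = 10^(19.4/10) = 87.10
  Stage 2: F_2 = 10^(4.51/10) = 2.825, G_2 = 10^(−4.51/10) = 0.3540
Friis cascade:
  F = 1.368 + (2.825 − 1)/87.10 = 1.389
NF = 10 log₁₀(1.389) = 1.43 dB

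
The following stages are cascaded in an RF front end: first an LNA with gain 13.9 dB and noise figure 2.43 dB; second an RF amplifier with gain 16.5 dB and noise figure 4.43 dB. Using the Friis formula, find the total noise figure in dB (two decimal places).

2.61 dB

Convert to linear (a loss of L dB is a gain of −L dB): F_i = 10^(NF_i/10), G_i = 10^(G_i,dB/10)
  Stage 1: F_1 = 10^(2.43/10) = 1.750, G_1 = 10^(13.9/10) = 24.55
  Stage 2: F_2 = 10^(4.43/10) = 2.773, G_2 = 10^(16.5/10) = 44.67
Friis cascade:
  F = 1.750 + (2.773 − 1)/24.55 = 1.822
NF = 10 log₁₀(1.822) = 2.61 dB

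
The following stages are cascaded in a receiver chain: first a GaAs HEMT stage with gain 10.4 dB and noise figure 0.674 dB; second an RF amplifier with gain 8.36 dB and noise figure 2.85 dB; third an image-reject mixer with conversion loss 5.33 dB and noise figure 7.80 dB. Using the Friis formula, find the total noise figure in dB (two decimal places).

Convert to linear (a loss of L dB is a gain of −L dB): F_i = 10^(NF_i/10), G_i = 10^(G_i,dB/10)
  Stage 1: F_1 = 10^(0.674/10) = 1.168, G_1 = 10^(10.4/10) = 10.96
  Stage 2: F_2 = 10^(2.85/10) = 1.928, G_2 = 10^(8.36/10) = 6.855
  Stage 3: F_3 = 10^(7.80/10) = 6.026, G_3 = 10^(−5.33/10) = 0.2931
Friis cascade:
  F = 1.168 + (1.928 − 1)/10.96 + (6.026 − 1)/75.16 = 1.319
NF = 10 log₁₀(1.319) = 1.20 dB

1.20 dB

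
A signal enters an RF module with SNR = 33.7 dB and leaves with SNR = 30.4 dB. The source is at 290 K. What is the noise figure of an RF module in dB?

NF (dB) = SNR_in(dB) − SNR_out(dB) when the source is at T₀
NF = 33.7 − 30.4 = 3.3 dB

3.3 dB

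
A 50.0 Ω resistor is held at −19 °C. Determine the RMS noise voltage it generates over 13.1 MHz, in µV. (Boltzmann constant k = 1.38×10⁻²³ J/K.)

3.03 µV

T = −19 °C + 273.15 = 254.15 K
V_n = √(4kTRB)
4kTRB = 4 × 1.38×10⁻²³ × 254.15 × 5.00×10¹ × 1.31×10⁷ = 9.19×10⁻¹² V²
V_n = √(9.19×10⁻¹²) = 3.03×10⁻⁶ V = 3.03 µV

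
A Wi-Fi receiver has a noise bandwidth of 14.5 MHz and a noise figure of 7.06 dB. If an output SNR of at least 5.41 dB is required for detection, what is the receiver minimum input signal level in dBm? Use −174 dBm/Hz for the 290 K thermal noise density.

−89.9 dBm

Sensitivity = −174 + 10 log₁₀(B) + NF + SNR_min
= −174 + 71.61 + 7.06 + 5.41
= −89.92 dBm → −89.9 dBm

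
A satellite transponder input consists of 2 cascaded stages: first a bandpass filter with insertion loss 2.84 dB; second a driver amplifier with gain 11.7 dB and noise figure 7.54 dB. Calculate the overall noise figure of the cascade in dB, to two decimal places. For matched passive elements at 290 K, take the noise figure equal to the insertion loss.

Convert to linear (a loss of L dB is a gain of −L dB): F_i = 10^(NF_i/10), G_i = 10^(G_i,dB/10)
  Stage 1: F_1 = 10^(2.84/10) = 1.923, G_1 = 10^(−2.84/10) = 0.5200
  Stage 2: F_2 = 10^(7.54/10) = 5.675, G_2 = 10^(11.7/10) = 14.79
Friis cascade:
  F = 1.923 + (5.675 − 1)/0.5200 = 10.91
NF = 10 log₁₀(10.91) = 10.38 dB

10.38 dB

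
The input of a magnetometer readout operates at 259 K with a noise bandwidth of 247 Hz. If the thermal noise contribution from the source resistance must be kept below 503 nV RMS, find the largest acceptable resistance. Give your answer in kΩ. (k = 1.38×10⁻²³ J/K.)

Johnson–Nyquist: V_n = √(4kTRB) ⇒ R = V_n² / (4kTB)
4kTB = 4 × 1.38×10⁻²³ × 259 × 2.47×10² = 3.53×10⁻¹⁸
R = (5.03×10⁻⁷)² / 3.53×10⁻¹⁸ = 7.16×10⁴ Ω = 71.6 kΩ

71.6 kΩ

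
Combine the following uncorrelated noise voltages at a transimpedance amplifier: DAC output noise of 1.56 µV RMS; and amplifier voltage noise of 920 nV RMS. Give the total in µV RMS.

1.81 µV

Uncorrelated sources add in power (mean-square): V_tot = √(ΣV_i²)
V_tot = √[(1.56×10⁻⁶)² + (9.20×10⁻⁷)²] = 1.81×10⁻⁶ V = 1.81 µV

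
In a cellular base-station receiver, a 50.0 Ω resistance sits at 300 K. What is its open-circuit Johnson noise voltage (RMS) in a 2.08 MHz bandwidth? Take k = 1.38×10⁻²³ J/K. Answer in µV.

1.31 µV

V_n = √(4kTRB)
4kTRB = 4 × 1.38×10⁻²³ × 300 × 5.00×10¹ × 2.08×10⁶ = 1.72×10⁻¹² V²
V_n = √(1.72×10⁻¹²) = 1.31×10⁻⁶ V = 1.31 µV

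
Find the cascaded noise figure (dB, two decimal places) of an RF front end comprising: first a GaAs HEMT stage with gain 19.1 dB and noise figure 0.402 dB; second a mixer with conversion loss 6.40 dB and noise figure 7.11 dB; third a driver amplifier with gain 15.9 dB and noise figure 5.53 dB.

Convert to linear (a loss of L dB is a gain of −L dB): F_i = 10^(NF_i/10), G_i = 10^(G_i,dB/10)
  Stage 1: F_1 = 10^(0.402/10) = 1.097, G_1 = 10^(19.1/10) = 81.28
  Stage 2: F_2 = 10^(7.11/10) = 5.140, G_2 = 10^(−6.40/10) = 0.2291
  Stage 3: F_3 = 10^(5.53/10) = 3.573, G_3 = 10^(15.9/10) = 38.90
Friis cascade:
  F = 1.097 + (5.140 − 1)/81.28 + (3.573 − 1)/18.62 = 1.286
NF = 10 log₁₀(1.286) = 1.09 dB

1.09 dB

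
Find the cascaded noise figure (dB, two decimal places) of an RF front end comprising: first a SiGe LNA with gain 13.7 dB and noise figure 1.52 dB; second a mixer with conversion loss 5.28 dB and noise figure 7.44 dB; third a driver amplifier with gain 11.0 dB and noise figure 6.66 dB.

3.30 dB

Convert to linear (a loss of L dB is a gain of −L dB): F_i = 10^(NF_i/10), G_i = 10^(G_i,dB/10)
  Stage 1: F_1 = 10^(1.52/10) = 1.419, G_1 = 10^(13.7/10) = 23.44
  Stage 2: F_2 = 10^(7.44/10) = 5.546, G_2 = 10^(−5.28/10) = 0.2965
  Stage 3: F_3 = 10^(6.66/10) = 4.634, G_3 = 10^(11.0/10) = 12.59
Friis cascade:
  F = 1.419 + (5.546 − 1)/23.44 + (4.634 − 1)/6.950 = 2.136
NF = 10 log₁₀(2.136) = 3.30 dB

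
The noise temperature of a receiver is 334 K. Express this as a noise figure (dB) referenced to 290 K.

F = 1 + T_e/T₀ = 1 + 334/290 = 2.15172
NF = 10 log₁₀(2.15172) = 3.33 dB

3.33 dB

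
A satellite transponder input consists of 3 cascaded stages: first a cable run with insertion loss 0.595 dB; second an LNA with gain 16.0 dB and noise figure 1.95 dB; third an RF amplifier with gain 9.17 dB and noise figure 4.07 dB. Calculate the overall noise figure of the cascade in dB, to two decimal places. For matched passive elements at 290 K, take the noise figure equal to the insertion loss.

Convert to linear (a loss of L dB is a gain of −L dB): F_i = 10^(NF_i/10), G_i = 10^(G_i,dB/10)
  Stage 1: F_1 = 10^(0.595/10) = 1.147, G_1 = 10^(−0.595/10) = 0.8720
  Stage 2: F_2 = 10^(1.95/10) = 1.567, G_2 = 10^(16.0/10) = 39.81
  Stage 3: F_3 = 10^(4.07/10) = 2.553, G_3 = 10^(9.17/10) = 8.260
Friis cascade:
  F = 1.147 + (1.567 − 1)/0.8720 + (2.553 − 1)/34.71 = 1.842
NF = 10 log₁₀(1.842) = 2.65 dB

2.65 dB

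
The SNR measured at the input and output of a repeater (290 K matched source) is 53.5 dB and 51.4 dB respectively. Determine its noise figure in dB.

2.1 dB

NF (dB) = SNR_in(dB) − SNR_out(dB) when the source is at T₀
NF = 53.5 − 51.4 = 2.1 dB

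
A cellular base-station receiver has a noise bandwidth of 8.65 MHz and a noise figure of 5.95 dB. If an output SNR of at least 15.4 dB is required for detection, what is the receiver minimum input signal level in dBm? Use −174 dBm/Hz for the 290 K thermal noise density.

Sensitivity = −174 + 10 log₁₀(B) + NF + SNR_min
= −174 + 69.37 + 5.95 + 15.4
= −83.28 dBm → −83.3 dBm

−83.3 dBm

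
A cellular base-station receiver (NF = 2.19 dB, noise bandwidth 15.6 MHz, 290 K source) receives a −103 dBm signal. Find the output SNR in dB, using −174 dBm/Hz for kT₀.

−3.1 dB

Noise floor: N = −174 + 10 log₁₀(B) + NF
10 log₁₀(1.56×10⁷) = 71.93 dB
N = −174 + 71.93 + 2.19 = −99.88 dBm
SNR = P_sig − N = −103 − (−99.88) = −3.12 dB → −3.1 dB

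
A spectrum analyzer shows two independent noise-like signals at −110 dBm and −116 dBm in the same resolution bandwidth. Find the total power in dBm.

−109.0 dBm

Convert to linear, add, convert back:
P₁ = 1.00×10⁻¹⁴ W, P₂ = 2.51×10⁻¹⁵ W
P_tot = 1.25×10⁻¹⁴ W → 10 log₁₀(P_tot / 10⁻³) = −109.0 dBm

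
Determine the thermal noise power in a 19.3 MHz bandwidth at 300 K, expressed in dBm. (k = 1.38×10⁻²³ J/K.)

−101.0 dBm

P_n = kTB = 1.38×10⁻²³ × 300 × 1.93×10⁷ = 7.99×10⁻¹⁴ W
In dBm: 10 log₁₀(7.99×10⁻¹⁴ / 10⁻³) = −101.0 dBm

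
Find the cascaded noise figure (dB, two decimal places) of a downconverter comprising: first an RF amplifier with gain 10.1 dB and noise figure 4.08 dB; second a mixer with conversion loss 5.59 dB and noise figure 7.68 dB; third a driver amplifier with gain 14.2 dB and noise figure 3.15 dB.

5.33 dB

Convert to linear (a loss of L dB is a gain of −L dB): F_i = 10^(NF_i/10), G_i = 10^(G_i,dB/10)
  Stage 1: F_1 = 10^(4.08/10) = 2.559, G_1 = 10^(10.1/10) = 10.23
  Stage 2: F_2 = 10^(7.68/10) = 5.861, G_2 = 10^(−5.59/10) = 0.2761
  Stage 3: F_3 = 10^(3.15/10) = 2.065, G_3 = 10^(14.2/10) = 26.30
Friis cascade:
  F = 2.559 + (5.861 − 1)/10.23 + (2.065 − 1)/2.825 = 3.411
NF = 10 log₁₀(3.411) = 5.33 dB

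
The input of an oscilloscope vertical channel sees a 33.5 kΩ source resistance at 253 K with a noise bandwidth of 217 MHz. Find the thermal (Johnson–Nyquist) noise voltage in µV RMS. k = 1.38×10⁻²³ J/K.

319 µV

V_n = √(4kTRB)
4kTRB = 4 × 1.38×10⁻²³ × 253 × 3.35×10⁴ × 2.17×10⁸ = 1.02×10⁻⁷ V²
V_n = √(1.02×10⁻⁷) = 3.19×10⁻⁴ V = 319 µV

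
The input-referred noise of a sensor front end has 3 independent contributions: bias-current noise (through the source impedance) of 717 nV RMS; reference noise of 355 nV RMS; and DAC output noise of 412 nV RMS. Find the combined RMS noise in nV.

900 nV

Uncorrelated sources add in power (mean-square): V_tot = √(ΣV_i²)
V_tot = √[(7.17×10⁻⁷)² + (3.55×10⁻⁷)² + (4.12×10⁻⁷)²] = 9.00×10⁻⁷ V = 900 nV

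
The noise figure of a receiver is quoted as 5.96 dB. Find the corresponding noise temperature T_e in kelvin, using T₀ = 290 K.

F = 10^(5.96/10) = 3.94457
T_e = (F − 1)·T₀ = (3.94457 − 1) × 290 = 854 K

854 K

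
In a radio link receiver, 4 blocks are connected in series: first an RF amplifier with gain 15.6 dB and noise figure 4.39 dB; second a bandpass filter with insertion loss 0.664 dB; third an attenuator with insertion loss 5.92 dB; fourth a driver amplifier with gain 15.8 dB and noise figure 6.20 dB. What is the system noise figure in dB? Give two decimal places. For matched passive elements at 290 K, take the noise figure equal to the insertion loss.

5.11 dB

Convert to linear (a loss of L dB is a gain of −L dB): F_i = 10^(NF_i/10), G_i = 10^(G_i,dB/10)
  Stage 1: F_1 = 10^(4.39/10) = 2.748, G_1 = 10^(15.6/10) = 36.31
  Stage 2: F_2 = 10^(0.664/10) = 1.165, G_2 = 10^(−0.664/10) = 0.8582
  Stage 3: F_3 = 10^(5.92/10) = 3.908, G_3 = 10^(−5.92/10) = 0.2559
  Stage 4: F_4 = 10^(6.20/10) = 4.169, G_4 = 10^(15.8/10) = 38.02
Friis cascade:
  F = 2.748 + (1.165 − 1)/36.31 + (3.908 − 1)/31.16 + (4.169 − 1)/7.973 = 3.243
NF = 10 log₁₀(3.243) = 5.11 dB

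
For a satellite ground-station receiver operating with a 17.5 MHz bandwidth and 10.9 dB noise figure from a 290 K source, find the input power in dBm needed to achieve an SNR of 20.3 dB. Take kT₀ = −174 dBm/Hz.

Sensitivity = −174 + 10 log₁₀(B) + NF + SNR_min
= −174 + 72.43 + 10.9 + 20.3
= −70.37 dBm → −70.4 dBm

−70.4 dBm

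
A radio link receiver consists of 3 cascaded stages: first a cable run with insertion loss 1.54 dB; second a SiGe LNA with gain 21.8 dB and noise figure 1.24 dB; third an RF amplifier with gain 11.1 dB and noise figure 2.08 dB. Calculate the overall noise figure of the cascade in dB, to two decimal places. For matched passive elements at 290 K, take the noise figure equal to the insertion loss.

2.79 dB

Convert to linear (a loss of L dB is a gain of −L dB): F_i = 10^(NF_i/10), G_i = 10^(G_i,dB/10)
  Stage 1: F_1 = 10^(1.54/10) = 1.426, G_1 = 10^(−1.54/10) = 0.7015
  Stage 2: F_2 = 10^(1.24/10) = 1.330, G_2 = 10^(21.8/10) = 151.4
  Stage 3: F_3 = 10^(2.08/10) = 1.614, G_3 = 10^(11.1/10) = 12.88
Friis cascade:
  F = 1.426 + (1.330 − 1)/0.7015 + (1.614 − 1)/106.2 = 1.902
NF = 10 log₁₀(1.902) = 2.79 dB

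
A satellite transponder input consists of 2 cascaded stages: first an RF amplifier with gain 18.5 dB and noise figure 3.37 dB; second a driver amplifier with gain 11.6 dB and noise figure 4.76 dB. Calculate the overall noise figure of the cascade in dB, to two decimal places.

3.43 dB

Convert to linear (a loss of L dB is a gain of −L dB): F_i = 10^(NF_i/10), G_i = 10^(G_i,dB/10)
  Stage 1: F_1 = 10^(3.37/10) = 2.173, G_1 = 10^(18.5/10) = 70.79
  Stage 2: F_2 = 10^(4.76/10) = 2.992, G_2 = 10^(11.6/10) = 14.45
Friis cascade:
  F = 2.173 + (2.992 − 1)/70.79 = 2.201
NF = 10 log₁₀(2.201) = 3.43 dB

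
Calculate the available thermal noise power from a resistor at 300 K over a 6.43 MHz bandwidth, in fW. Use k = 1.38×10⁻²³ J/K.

P_n = kTB = 1.38×10⁻²³ × 300 × 6.43×10⁶ = 2.66×10⁻¹⁴ W = 26.6 fW

26.6 fW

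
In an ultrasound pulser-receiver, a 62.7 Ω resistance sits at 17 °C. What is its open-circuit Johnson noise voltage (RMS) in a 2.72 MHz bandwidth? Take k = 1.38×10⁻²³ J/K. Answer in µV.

1.65 µV

T = 17 °C + 273.15 = 290.15 K
V_n = √(4kTRB)
4kTRB = 4 × 1.38×10⁻²³ × 290.15 × 6.27×10¹ × 2.72×10⁶ = 2.73×10⁻¹² V²
V_n = √(2.73×10⁻¹²) = 1.65×10⁻⁶ V = 1.65 µV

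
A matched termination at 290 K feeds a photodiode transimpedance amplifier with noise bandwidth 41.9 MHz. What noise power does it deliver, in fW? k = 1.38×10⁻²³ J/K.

168 fW

P_n = kTB = 1.38×10⁻²³ × 290 × 4.19×10⁷ = 1.68×10⁻¹³ W = 168 fW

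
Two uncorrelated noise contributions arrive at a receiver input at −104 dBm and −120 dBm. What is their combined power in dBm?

Convert to linear, add, convert back:
P₁ = 3.98×10⁻¹⁴ W, P₂ = 1.00×10⁻¹⁵ W
P_tot = 4.08×10⁻¹⁴ W → 10 log₁₀(P_tot / 10⁻³) = −103.9 dBm

−103.9 dBm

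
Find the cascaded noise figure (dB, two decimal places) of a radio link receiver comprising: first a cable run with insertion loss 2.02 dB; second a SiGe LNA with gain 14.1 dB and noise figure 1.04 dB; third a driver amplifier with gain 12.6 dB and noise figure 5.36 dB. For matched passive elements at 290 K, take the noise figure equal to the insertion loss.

Convert to linear (a loss of L dB is a gain of −L dB): F_i = 10^(NF_i/10), G_i = 10^(G_i,dB/10)
  Stage 1: F_1 = 10^(2.02/10) = 1.592, G_1 = 10^(−2.02/10) = 0.6281
  Stage 2: F_2 = 10^(1.04/10) = 1.271, G_2 = 10^(14.1/10) = 25.70
  Stage 3: F_3 = 10^(5.36/10) = 3.436, G_3 = 10^(12.6/10) = 18.20
Friis cascade:
  F = 1.592 + (1.271 − 1)/0.6281 + (3.436 − 1)/16.14 = 2.174
NF = 10 log₁₀(2.174) = 3.37 dB

3.37 dB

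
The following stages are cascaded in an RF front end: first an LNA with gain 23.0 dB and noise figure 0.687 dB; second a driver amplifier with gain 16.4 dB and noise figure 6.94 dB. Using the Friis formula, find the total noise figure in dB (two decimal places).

Convert to linear (a loss of L dB is a gain of −L dB): F_i = 10^(NF_i/10), G_i = 10^(G_i,dB/10)
  Stage 1: F_1 = 10^(0.687/10) = 1.171, G_1 = 10^(23.0/10) = 199.5
  Stage 2: F_2 = 10^(6.94/10) = 4.943, G_2 = 10^(16.4/10) = 43.65
Friis cascade:
  F = 1.171 + (4.943 − 1)/199.5 = 1.191
NF = 10 log₁₀(1.191) = 0.76 dB

0.76 dB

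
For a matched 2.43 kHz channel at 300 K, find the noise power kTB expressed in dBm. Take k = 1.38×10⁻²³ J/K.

−140.0 dBm

P_n = kTB = 1.38×10⁻²³ × 300 × 2.43×10³ = 1.01×10⁻¹⁷ W
In dBm: 10 log₁₀(1.01×10⁻¹⁷ / 10⁻³) = −140.0 dBm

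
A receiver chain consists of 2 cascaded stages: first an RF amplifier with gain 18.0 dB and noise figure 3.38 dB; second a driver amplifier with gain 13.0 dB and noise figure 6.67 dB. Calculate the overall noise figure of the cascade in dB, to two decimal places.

Convert to linear (a loss of L dB is a gain of −L dB): F_i = 10^(NF_i/10), G_i = 10^(G_i,dB/10)
  Stage 1: F_1 = 10^(3.38/10) = 2.178, G_1 = 10^(18.0/10) = 63.10
  Stage 2: F_2 = 10^(6.67/10) = 4.645, G_2 = 10^(13.0/10) = 19.95
Friis cascade:
  F = 2.178 + (4.645 − 1)/63.10 = 2.235
NF = 10 log₁₀(2.235) = 3.49 dB

3.49 dB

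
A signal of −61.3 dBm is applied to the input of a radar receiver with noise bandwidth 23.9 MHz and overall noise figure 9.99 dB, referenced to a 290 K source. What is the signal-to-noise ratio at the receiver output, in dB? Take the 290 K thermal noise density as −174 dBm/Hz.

Noise floor: N = −174 + 10 log₁₀(B) + NF
10 log₁₀(2.39×10⁷) = 73.78 dB
N = −174 + 73.78 + 9.99 = −90.23 dBm
SNR = P_sig − N = −61.3 − (−90.23) = 28.93 dB → 28.9 dB

28.9 dB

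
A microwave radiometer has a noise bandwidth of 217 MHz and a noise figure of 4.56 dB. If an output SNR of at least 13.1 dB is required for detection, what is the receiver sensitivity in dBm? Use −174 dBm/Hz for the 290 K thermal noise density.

Sensitivity = −174 + 10 log₁₀(B) + NF + SNR_min
= −174 + 83.36 + 4.56 + 13.1
= −72.98 dBm → −73.0 dBm

−73.0 dBm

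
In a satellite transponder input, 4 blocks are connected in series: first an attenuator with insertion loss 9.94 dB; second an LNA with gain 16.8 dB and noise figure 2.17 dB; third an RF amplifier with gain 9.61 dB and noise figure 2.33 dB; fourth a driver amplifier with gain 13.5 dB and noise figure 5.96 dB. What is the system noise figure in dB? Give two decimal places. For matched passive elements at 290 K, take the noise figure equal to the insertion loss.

Convert to linear (a loss of L dB is a gain of −L dB): F_i = 10^(NF_i/10), G_i = 10^(G_i,dB/10)
  Stage 1: F_1 = 10^(9.94/10) = 9.863, G_1 = 10^(−9.94/10) = 0.1014
  Stage 2: F_2 = 10^(2.17/10) = 1.648, G_2 = 10^(16.8/10) = 47.86
  Stage 3: F_3 = 10^(2.33/10) = 1.710, G_3 = 10^(9.61/10) = 9.141
  Stage 4: F_4 = 10^(5.96/10) = 3.945, G_4 = 10^(13.5/10) = 22.39
Friis cascade:
  F = 9.863 + (1.648 − 1)/0.1014 + (1.710 − 1)/4.853 + (3.945 − 1)/44.36 = 16.47
NF = 10 log₁₀(16.47) = 12.17 dB

12.17 dB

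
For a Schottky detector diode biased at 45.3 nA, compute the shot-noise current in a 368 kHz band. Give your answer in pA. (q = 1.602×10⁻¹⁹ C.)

73.1 pA

I_n = √(2qI·B)
2qI·B = 2 × 1.602×10⁻¹⁹ × 4.53×10⁻⁸ × 3.68×10⁵ = 5.34×10⁻²¹ A²
I_n = √(5.34×10⁻²¹) = 7.31×10⁻¹¹ A = 73.1 pA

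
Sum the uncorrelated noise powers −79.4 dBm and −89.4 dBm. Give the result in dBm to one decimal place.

−79.0 dBm

Convert to linear, add, convert back:
P₁ = 1.15×10⁻¹¹ W, P₂ = 1.15×10⁻¹² W
P_tot = 1.26×10⁻¹¹ W → 10 log₁₀(P_tot / 10⁻³) = −79.0 dBm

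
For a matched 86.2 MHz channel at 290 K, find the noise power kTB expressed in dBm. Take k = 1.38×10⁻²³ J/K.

−94.6 dBm

P_n = kTB = 1.38×10⁻²³ × 290 × 8.62×10⁷ = 3.45×10⁻¹³ W
In dBm: 10 log₁₀(3.45×10⁻¹³ / 10⁻³) = −94.6 dBm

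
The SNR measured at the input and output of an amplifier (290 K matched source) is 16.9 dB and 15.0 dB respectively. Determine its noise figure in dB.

1.9 dB

NF (dB) = SNR_in(dB) − SNR_out(dB) when the source is at T₀
NF = 16.9 − 15.0 = 1.9 dB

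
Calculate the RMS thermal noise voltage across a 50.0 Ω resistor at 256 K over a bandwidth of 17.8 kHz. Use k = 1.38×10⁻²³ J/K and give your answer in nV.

112 nV

V_n = √(4kTRB)
4kTRB = 4 × 1.38×10⁻²³ × 256 × 5.00×10¹ × 1.78×10⁴ = 1.26×10⁻¹⁴ V²
V_n = √(1.26×10⁻¹⁴) = 1.12×10⁻⁷ V = 112 nV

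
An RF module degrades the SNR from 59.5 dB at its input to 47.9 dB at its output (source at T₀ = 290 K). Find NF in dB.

NF (dB) = SNR_in(dB) − SNR_out(dB) when the source is at T₀
NF = 59.5 − 47.9 = 11.6 dB

11.6 dB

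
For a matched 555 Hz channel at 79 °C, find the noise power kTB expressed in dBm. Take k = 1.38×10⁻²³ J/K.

T = 79 °C + 273.15 = 352.15 K
P_n = kTB = 1.38×10⁻²³ × 352.15 × 5.55×10² = 2.70×10⁻¹⁸ W
In dBm: 10 log₁₀(2.70×10⁻¹⁸ / 10⁻³) = −145.7 dBm

−145.7 dBm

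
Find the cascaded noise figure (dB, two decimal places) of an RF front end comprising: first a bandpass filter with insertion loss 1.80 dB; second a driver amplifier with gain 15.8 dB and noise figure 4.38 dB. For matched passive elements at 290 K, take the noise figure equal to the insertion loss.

6.18 dB

Convert to linear (a loss of L dB is a gain of −L dB): F_i = 10^(NF_i/10), G_i = 10^(G_i,dB/10)
  Stage 1: F_1 = 10^(1.80/10) = 1.514, G_1 = 10^(−1.80/10) = 0.6607
  Stage 2: F_2 = 10^(4.38/10) = 2.742, G_2 = 10^(15.8/10) = 38.02
Friis cascade:
  F = 1.514 + (2.742 − 1)/0.6607 = 4.150
NF = 10 log₁₀(4.150) = 6.18 dB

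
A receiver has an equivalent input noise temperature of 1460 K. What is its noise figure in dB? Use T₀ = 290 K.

7.81 dB

F = 1 + T_e/T₀ = 1 + 1460/290 = 6.03448
NF = 10 log₁₀(6.03448) = 7.81 dB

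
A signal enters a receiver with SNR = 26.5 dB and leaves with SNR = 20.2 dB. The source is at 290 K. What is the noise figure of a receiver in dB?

6.3 dB

NF (dB) = SNR_in(dB) − SNR_out(dB) when the source is at T₀
NF = 26.5 − 20.2 = 6.3 dB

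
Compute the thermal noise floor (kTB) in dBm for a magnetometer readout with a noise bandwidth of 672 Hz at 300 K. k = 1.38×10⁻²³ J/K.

−145.6 dBm

P_n = kTB = 1.38×10⁻²³ × 300 × 6.72×10² = 2.78×10⁻¹⁸ W
In dBm: 10 log₁₀(2.78×10⁻¹⁸ / 10⁻³) = −145.6 dBm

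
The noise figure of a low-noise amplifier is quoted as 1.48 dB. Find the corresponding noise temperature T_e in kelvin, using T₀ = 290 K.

118 K

F = 10^(1.48/10) = 1.40605
T_e = (F − 1)·T₀ = (1.40605 − 1) × 290 = 118 K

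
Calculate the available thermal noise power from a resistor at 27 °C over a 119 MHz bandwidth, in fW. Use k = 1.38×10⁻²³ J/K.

T = 27 °C + 273.15 = 300.15 K
P_n = kTB = 1.38×10⁻²³ × 300.15 × 1.19×10⁸ = 4.93×10⁻¹³ W = 493 fW

493 fW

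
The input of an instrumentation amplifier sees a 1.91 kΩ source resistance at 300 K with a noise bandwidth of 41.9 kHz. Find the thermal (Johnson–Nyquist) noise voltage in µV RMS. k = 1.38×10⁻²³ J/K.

1.15 µV

V_n = √(4kTRB)
4kTRB = 4 × 1.38×10⁻²³ × 300 × 1.91×10³ × 4.19×10⁴ = 1.33×10⁻¹² V²
V_n = √(1.33×10⁻¹²) = 1.15×10⁻⁶ V = 1.15 µV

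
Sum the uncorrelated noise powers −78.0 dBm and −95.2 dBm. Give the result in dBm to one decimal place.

−77.9 dBm

Convert to linear, add, convert back:
P₁ = 1.58×10⁻¹¹ W, P₂ = 3.02×10⁻¹³ W
P_tot = 1.62×10⁻¹¹ W → 10 log₁₀(P_tot / 10⁻³) = −77.9 dBm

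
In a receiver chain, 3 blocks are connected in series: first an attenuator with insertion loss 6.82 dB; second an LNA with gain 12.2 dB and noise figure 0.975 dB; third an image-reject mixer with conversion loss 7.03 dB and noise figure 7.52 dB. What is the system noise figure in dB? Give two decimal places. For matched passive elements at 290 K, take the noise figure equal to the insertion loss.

Convert to linear (a loss of L dB is a gain of −L dB): F_i = 10^(NF_i/10), G_i = 10^(G_i,dB/10)
  Stage 1: F_1 = 10^(6.82/10) = 4.808, G_1 = 10^(−6.82/10) = 0.2080
  Stage 2: F_2 = 10^(0.975/10) = 1.252, G_2 = 10^(12.2/10) = 16.60
  Stage 3: F_3 = 10^(7.52/10) = 5.649, G_3 = 10^(−7.03/10) = 0.1982
Friis cascade:
  F = 4.808 + (1.252 − 1)/0.2080 + (5.649 − 1)/3.451 = 7.366
NF = 10 log₁₀(7.366) = 8.67 dB

8.67 dB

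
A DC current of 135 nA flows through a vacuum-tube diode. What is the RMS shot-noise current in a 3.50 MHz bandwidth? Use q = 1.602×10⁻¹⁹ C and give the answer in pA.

I_n = √(2qI·B)
2qI·B = 2 × 1.602×10⁻¹⁹ × 1.35×10⁻⁷ × 3.50×10⁶ = 1.51×10⁻¹⁹ A²
I_n = √(1.51×10⁻¹⁹) = 3.89×10⁻¹⁰ A = 389 pA

389 pA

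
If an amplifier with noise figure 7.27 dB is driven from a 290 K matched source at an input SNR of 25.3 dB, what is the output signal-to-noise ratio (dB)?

By definition F = SNR_in/SNR_out, so in dB: SNR_out = SNR_in − NF
SNR_out = 25.3 − 7.27 = 18.03 dB

18.03 dB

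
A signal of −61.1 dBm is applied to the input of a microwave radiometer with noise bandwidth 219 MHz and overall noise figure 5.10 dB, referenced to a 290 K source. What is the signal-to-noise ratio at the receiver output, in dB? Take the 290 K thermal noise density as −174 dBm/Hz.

Noise floor: N = −174 + 10 log₁₀(B) + NF
10 log₁₀(2.19×10⁸) = 83.4 dB
N = −174 + 83.4 + 5.10 = −85.50 dBm
SNR = P_sig − N = −61.1 − (−85.50) = 24.40 dB → 24.4 dB

24.4 dB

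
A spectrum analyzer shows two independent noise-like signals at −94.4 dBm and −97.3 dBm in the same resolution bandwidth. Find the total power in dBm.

−92.6 dBm

Convert to linear, add, convert back:
P₁ = 3.63×10⁻¹³ W, P₂ = 1.86×10⁻¹³ W
P_tot = 5.49×10⁻¹³ W → 10 log₁₀(P_tot / 10⁻³) = −92.6 dBm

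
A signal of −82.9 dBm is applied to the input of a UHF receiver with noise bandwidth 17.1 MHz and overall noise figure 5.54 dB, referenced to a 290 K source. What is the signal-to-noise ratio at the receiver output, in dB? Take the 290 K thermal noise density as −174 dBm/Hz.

Noise floor: N = −174 + 10 log₁₀(B) + NF
10 log₁₀(1.71×10⁷) = 72.33 dB
N = −174 + 72.33 + 5.54 = −96.13 dBm
SNR = P_sig − N = −82.9 − (−96.13) = 13.23 dB → 13.2 dB

13.2 dB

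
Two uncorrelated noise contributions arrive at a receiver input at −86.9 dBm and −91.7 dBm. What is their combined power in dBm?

−85.7 dBm

Convert to linear, add, convert back:
P₁ = 2.04×10⁻¹² W, P₂ = 6.76×10⁻¹³ W
P_tot = 2.72×10⁻¹² W → 10 log₁₀(P_tot / 10⁻³) = −85.7 dBm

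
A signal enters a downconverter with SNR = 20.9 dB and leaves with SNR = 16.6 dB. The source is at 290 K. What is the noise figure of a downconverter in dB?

4.3 dB

NF (dB) = SNR_in(dB) − SNR_out(dB) when the source is at T₀
NF = 20.9 − 16.6 = 4.3 dB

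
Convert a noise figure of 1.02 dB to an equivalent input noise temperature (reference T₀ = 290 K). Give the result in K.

76.8 K

F = 10^(1.02/10) = 1.26474
T_e = (F − 1)·T₀ = (1.26474 − 1) × 290 = 76.8 K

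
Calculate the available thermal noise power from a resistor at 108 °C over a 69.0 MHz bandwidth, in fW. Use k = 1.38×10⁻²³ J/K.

363 fW

T = 108 °C + 273.15 = 381.15 K
P_n = kTB = 1.38×10⁻²³ × 381.15 × 6.90×10⁷ = 3.63×10⁻¹³ W = 363 fW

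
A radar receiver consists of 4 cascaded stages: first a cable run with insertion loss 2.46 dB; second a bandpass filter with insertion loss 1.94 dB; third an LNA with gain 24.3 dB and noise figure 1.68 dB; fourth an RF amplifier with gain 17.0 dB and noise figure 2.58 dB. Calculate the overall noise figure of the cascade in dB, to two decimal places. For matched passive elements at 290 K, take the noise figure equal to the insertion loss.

Convert to linear (a loss of L dB is a gain of −L dB): F_i = 10^(NF_i/10), G_i = 10^(G_i,dB/10)
  Stage 1: F_1 = 10^(2.46/10) = 1.762, G_1 = 10^(−2.46/10) = 0.5675
  Stage 2: F_2 = 10^(1.94/10) = 1.563, G_2 = 10^(−1.94/10) = 0.6397
  Stage 3: F_3 = 10^(1.68/10) = 1.472, G_3 = 10^(24.3/10) = 269.2
  Stage 4: F_4 = 10^(2.58/10) = 1.811, G_4 = 10^(17.0/10) = 50.12
Friis cascade:
  F = 1.762 + (1.563 − 1)/0.5675 + (1.472 − 1)/0.3631 + (1.811 − 1)/97.72 = 4.063
NF = 10 log₁₀(4.063) = 6.09 dB

6.09 dB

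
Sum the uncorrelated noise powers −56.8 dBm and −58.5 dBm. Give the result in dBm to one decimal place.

−54.6 dBm

Convert to linear, add, convert back:
P₁ = 2.09×10⁻⁹ W, P₂ = 1.41×10⁻⁹ W
P_tot = 3.50×10⁻⁹ W → 10 log₁₀(P_tot / 10⁻³) = −54.6 dBm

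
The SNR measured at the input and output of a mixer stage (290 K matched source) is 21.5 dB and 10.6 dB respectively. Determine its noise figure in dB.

NF (dB) = SNR_in(dB) − SNR_out(dB) when the source is at T₀
NF = 21.5 − 10.6 = 10.9 dB

10.9 dB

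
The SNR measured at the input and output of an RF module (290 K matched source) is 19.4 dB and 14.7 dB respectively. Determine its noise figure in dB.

4.7 dB

NF (dB) = SNR_in(dB) − SNR_out(dB) when the source is at T₀
NF = 19.4 − 14.7 = 4.7 dB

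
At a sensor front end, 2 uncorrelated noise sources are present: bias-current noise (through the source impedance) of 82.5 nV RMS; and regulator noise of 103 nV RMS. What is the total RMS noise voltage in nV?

132 nV

Uncorrelated sources add in power (mean-square): V_tot = √(ΣV_i²)
V_tot = √[(8.25×10⁻⁸)² + (1.03×10⁻⁷)²] = 1.32×10⁻⁷ V = 132 nV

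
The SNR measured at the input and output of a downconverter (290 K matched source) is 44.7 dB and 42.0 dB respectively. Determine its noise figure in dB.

2.7 dB

NF (dB) = SNR_in(dB) − SNR_out(dB) when the source is at T₀
NF = 44.7 − 42.0 = 2.7 dB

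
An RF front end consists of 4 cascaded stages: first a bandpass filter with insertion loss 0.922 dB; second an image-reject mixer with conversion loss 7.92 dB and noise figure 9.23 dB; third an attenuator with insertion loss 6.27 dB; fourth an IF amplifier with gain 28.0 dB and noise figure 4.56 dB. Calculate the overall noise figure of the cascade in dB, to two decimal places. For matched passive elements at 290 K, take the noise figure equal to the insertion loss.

Convert to linear (a loss of L dB is a gain of −L dB): F_i = 10^(NF_i/10), G_i = 10^(G_i,dB/10)
  Stage 1: F_1 = 10^(0.922/10) = 1.237, G_1 = 10^(−0.922/10) = 0.8087
  Stage 2: F_2 = 10^(9.23/10) = 8.375, G_2 = 10^(−7.92/10) = 0.1614
  Stage 3: F_3 = 10^(6.27/10) = 4.236, G_3 = 10^(−6.27/10) = 0.2360
  Stage 4: F_4 = 10^(4.56/10) = 2.858, G_4 = 10^(28.0/10) = 631.0
Friis cascade:
  F = 1.237 + (8.375 − 1)/0.8087 + (4.236 − 1)/0.1306 + (2.858 − 1)/0.03082 = 95.42
NF = 10 log₁₀(95.42) = 19.80 dB

19.80 dB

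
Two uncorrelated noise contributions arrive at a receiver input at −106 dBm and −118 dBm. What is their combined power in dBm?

−105.7 dBm

Convert to linear, add, convert back:
P₁ = 2.51×10⁻¹⁴ W, P₂ = 1.58×10⁻¹⁵ W
P_tot = 2.67×10⁻¹⁴ W → 10 log₁₀(P_tot / 10⁻³) = −105.7 dBm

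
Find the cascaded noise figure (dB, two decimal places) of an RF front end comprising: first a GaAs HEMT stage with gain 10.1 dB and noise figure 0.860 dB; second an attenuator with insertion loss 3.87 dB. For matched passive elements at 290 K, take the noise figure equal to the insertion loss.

1.33 dB

Convert to linear (a loss of L dB is a gain of −L dB): F_i = 10^(NF_i/10), G_i = 10^(G_i,dB/10)
  Stage 1: F_1 = 10^(0.860/10) = 1.219, G_1 = 10^(10.1/10) = 10.23
  Stage 2: F_2 = 10^(3.87/10) = 2.438, G_2 = 10^(−3.87/10) = 0.4102
Friis cascade:
  F = 1.219 + (2.438 − 1)/10.23 = 1.359
NF = 10 log₁₀(1.359) = 1.33 dB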